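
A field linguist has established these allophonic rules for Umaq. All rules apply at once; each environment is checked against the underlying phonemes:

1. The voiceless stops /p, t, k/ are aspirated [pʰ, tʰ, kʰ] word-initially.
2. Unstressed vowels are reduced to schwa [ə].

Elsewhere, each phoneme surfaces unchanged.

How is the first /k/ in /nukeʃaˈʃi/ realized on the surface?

[k]

/k/ (between /u/ and /e/): rule 1 targets it, but not word-initially → unchanged [k].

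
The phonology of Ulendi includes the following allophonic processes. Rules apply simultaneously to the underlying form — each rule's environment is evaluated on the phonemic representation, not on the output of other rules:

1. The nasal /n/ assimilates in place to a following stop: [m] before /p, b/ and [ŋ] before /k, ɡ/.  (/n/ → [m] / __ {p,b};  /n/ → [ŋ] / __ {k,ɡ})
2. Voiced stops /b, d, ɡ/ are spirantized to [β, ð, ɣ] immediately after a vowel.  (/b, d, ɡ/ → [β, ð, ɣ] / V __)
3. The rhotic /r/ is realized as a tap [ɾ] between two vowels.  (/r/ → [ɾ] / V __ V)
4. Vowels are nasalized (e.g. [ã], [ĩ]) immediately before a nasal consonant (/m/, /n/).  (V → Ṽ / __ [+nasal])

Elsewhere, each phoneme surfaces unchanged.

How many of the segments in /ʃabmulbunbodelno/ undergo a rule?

4

Segments that undergo a rule: /b/ → [β] (rule 2); /u/ → [ũ] (rule 4); /n/ → [m] (rule 1); /d/ → [ð] (rule 2).
All other segments surface unchanged.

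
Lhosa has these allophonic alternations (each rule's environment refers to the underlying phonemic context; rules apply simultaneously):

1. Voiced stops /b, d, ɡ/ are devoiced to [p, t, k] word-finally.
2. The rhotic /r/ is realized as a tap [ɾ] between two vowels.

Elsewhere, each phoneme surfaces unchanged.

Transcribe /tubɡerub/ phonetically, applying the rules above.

/t/ — not in any rule's target class → [t].
/u/ (between /t/ and /b/) is unaffected → [u].
/b/ (between /u/ and /ɡ/) is in the target of rule 1 but the environment (word-finally) is not met → [b].
/ɡ/ (between /b/ and /e/): rule 1 targets it, but not word-finally → unchanged [ɡ].
/e/ stays [e].
/r/ (between /e/ and /u/): between two vowels, so rule 2 applies → [ɾ].
/u/ — not in any rule's target class → [u].
/b/ meets the environment for rule 1 (word-finally) → [p].

[tubɡeɾup]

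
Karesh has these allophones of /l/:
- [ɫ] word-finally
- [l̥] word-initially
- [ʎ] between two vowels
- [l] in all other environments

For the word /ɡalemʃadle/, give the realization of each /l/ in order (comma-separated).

Occurrence 1 (position 3): between two vowels → [ʎ].
Occurrence 2 (position 9): no conditioning environment matches → elsewhere allophone [l].

[ʎ], [l]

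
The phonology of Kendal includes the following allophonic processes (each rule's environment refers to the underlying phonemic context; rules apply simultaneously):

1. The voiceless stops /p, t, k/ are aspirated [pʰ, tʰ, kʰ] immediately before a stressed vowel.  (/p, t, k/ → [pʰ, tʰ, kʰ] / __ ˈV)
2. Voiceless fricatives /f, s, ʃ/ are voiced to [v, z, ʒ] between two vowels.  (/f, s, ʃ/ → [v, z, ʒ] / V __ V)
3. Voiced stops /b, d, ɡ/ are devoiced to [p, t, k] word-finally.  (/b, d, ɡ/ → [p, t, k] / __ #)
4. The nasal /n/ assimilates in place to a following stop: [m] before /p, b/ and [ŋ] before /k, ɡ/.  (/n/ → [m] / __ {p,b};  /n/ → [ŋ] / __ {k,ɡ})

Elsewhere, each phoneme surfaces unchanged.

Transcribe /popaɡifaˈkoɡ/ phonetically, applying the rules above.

[popaɡivaˈkʰok]

/p/ — word-initial; rule 1 does not apply here → [p].
/o/ (between /p/ and /p/): no rule targets it → [o].
/p/ (between /o/ and /a/) fails the environment for rule 1, so it stays [p].
/a/ stays [a].
/ɡ/ (between /a/ and /i/) is in the target of rule 3 but the environment (word-finally) is not met → [ɡ].
/i/ — not in any rule's target class → [i].
/f/ meets the environment for rule 2 (between two vowels) → [v].
/a/ (between /f/ and /k/): no rule targets it → [a].
/k/ meets the environment for rule 1 (immediately before a stressed vowel) → [kʰ].
/o/ (between /k/ and /ɡ/) is unaffected → [o].
/ɡ/ (word-final) occurs word-finally → [k] by rule 3.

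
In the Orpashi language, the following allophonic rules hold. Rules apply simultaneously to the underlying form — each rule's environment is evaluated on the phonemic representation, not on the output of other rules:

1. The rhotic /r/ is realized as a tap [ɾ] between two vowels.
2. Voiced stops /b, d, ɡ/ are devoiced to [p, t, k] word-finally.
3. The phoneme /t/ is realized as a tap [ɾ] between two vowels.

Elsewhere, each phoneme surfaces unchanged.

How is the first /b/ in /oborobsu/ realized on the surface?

[b]

/b/ (between /o/ and /o/) is in the target of rule 2 but the environment (word-finally) is not met → [b].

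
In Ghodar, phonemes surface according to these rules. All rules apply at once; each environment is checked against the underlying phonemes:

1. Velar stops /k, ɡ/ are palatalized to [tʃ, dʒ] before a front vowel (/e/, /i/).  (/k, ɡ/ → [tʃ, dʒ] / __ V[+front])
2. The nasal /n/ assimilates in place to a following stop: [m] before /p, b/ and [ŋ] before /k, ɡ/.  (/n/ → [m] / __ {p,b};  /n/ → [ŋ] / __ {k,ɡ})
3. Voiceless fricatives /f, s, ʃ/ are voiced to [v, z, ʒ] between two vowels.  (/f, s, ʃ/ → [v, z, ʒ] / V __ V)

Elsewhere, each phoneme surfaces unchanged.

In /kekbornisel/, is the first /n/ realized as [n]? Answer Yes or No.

/n/ (between /r/ and /i/) is in the target of rule 2 but the environment (before a labial or velar stop) is not met → [n].
The actual realization is [n], which matches [n].

Yes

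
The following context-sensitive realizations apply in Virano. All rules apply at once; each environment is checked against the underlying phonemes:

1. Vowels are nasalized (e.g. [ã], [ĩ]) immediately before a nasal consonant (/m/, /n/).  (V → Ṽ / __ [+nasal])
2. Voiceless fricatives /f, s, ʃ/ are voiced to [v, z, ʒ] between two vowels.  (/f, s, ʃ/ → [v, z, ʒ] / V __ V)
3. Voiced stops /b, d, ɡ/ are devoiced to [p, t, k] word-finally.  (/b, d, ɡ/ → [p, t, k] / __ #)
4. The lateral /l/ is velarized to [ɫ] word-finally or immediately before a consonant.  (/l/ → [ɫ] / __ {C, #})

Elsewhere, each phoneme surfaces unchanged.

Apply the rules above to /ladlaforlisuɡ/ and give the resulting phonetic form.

/l/ (word-initial) is in the target of rule 4 but the environment (word-finally or immediately before a consonant) is not met → [l].
/a/ — between /l/ and /d/; rule 1 does not apply here → [a].
/d/ (between /a/ and /l/) is in the target of rule 3 but the environment (word-finally) is not met → [d].
/l/ — between /d/ and /a/; rule 4 does not apply here → [l].
/a/ (between /l/ and /f/) is in the target of rule 1 but the environment (before a nasal consonant) is not met → [a].
/f/ — between /a/ and /o/, between two vowels — surfaces as [v] (rule 2).
/o/ (between /f/ and /r/) fails the environment for rule 1, so it stays [o].
/l/ (between /r/ and /i/): rule 4 targets it, but not word-finally or immediately before a consonant → unchanged [l].
/i/ (between /l/ and /s/) fails the environment for rule 1, so it stays [i].
/s/ — between /i/ and /u/, between two vowels — surfaces as [z] (rule 2).
/u/ (between /s/ and /ɡ/): rule 1 targets it, but not before a nasal consonant → unchanged [u].
/ɡ/ (word-final) occurs word-finally → [k] by rule 3.

[ladlavorlizuk]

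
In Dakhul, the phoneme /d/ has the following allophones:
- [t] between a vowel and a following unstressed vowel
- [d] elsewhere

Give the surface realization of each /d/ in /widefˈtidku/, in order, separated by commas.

[t], [d]

Occurrence 1 (position 3): between a vowel and a following unstressed vowel → [t].
Occurrence 2 (position 8): no conditioning environment matches → elsewhere allophone [d].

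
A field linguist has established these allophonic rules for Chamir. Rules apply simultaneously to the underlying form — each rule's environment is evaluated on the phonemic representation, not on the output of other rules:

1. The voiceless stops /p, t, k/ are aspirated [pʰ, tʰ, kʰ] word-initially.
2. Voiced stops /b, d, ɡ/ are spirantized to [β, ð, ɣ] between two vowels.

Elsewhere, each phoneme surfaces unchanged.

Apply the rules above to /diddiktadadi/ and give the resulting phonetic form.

/d/ (word-initial) is in the target of rule 2 but the environment (between two vowels) is not met → [d].
/d/ (between /i/ and /d/): rule 2 targets it, but not between two vowels → unchanged [d].
/d/ (between /d/ and /i/) is in the target of rule 2 but the environment (between two vowels) is not met → [d].
/k/ (between /i/ and /t/): rule 1 targets it, but not word-initially → unchanged [k].
/t/ (between /k/ and /a/) fails the environment for rule 1, so it stays [t].
Rule 2 applies to /d/ (between /a/ and /a/: between two vowels) → [ð].
/d/ (between /a/ and /i/) occurs between two vowels → [ð] by rule 2.

[diddiktaðaði]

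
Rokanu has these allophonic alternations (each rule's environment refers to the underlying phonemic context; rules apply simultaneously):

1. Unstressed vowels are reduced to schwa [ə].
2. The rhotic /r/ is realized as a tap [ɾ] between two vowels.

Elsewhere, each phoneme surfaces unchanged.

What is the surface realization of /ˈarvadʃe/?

[ˈarvədʃə]

/a/ (word-initial) is in the target of rule 1 but the environment (in an unstressed syllable) is not met → [a].
/r/ (between /a/ and /v/) fails the environment for rule 2, so it stays [r].
/v/ — not in any rule's target class → [v].
/a/ meets the environment for rule 1 (in an unstressed syllable) → [ə].
/d/ (between /a/ and /ʃ/) is unaffected → [d].
/ʃ/ (between /d/ and /e/): no rule targets it → [ʃ].
Rule 1 applies to /e/ (word-final: in an unstressed syllable) → [ə].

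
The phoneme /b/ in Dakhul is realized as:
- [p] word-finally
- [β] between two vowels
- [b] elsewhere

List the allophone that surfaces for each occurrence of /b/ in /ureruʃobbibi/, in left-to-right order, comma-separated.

Occurrence 1 (position 8): no conditioning environment matches → elsewhere allophone [b].
Occurrence 2 (position 9): no conditioning environment matches → elsewhere allophone [b].
Occurrence 3 (position 11): between two vowels → [β].

[b], [b], [β]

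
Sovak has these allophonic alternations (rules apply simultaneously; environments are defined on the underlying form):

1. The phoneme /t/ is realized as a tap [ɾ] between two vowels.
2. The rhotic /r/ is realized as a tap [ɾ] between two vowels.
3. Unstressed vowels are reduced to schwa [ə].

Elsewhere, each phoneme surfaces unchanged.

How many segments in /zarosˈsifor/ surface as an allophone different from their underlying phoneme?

4

Segments that undergo a rule: /a/ → [ə] (rule 3); /r/ → [ɾ] (rule 2); /o/ → [ə] (rule 3); /o/ → [ə] (rule 3).
All other segments surface unchanged.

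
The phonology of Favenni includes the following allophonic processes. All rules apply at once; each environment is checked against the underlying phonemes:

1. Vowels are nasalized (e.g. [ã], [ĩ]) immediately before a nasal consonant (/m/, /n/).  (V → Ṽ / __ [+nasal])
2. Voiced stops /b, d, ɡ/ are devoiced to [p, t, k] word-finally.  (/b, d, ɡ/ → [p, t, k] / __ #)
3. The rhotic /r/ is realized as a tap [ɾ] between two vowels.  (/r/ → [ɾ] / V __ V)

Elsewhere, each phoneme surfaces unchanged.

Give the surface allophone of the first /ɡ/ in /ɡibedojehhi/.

[ɡ]

/ɡ/ (word-initial) is in the target of rule 2 but the environment (word-finally) is not met → [ɡ].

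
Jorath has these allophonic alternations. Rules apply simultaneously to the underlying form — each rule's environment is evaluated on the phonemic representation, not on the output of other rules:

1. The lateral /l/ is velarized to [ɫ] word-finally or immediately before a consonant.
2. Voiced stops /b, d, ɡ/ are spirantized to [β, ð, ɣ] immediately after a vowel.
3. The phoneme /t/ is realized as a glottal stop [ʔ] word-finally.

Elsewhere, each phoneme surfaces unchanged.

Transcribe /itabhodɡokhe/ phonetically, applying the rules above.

[itaβhoðɡokhe]

/t/ (between /i/ and /a/) is in the target of rule 3 but the environment (word-finally) is not met → [t].
/b/ (between /a/ and /h/) occurs immediately after a vowel → [β] by rule 2.
/d/ (between /o/ and /ɡ/) occurs immediately after a vowel → [ð] by rule 2.
/ɡ/ (between /d/ and /o/) is in the target of rule 2 but the environment (immediately after a vowel) is not met → [ɡ].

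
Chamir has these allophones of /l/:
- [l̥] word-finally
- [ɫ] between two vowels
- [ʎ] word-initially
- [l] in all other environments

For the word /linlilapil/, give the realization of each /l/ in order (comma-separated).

Occurrence 1 (position 1): word-initially → [ʎ].
Occurrence 2 (position 4): no conditioning environment matches → elsewhere allophone [l].
Occurrence 3 (position 6): between two vowels → [ɫ].
Occurrence 4 (position 10): word-finally → [l̥].

[ʎ], [l], [ɫ], [l̥]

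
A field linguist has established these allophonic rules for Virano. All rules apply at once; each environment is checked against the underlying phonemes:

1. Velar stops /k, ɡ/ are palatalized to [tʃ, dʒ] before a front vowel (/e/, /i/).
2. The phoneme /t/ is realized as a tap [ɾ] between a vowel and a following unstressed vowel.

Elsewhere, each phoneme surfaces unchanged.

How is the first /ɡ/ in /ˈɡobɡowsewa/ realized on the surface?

[ɡ]

/ɡ/ (word-initial): rule 1 targets it, but not before a front vowel → unchanged [ɡ].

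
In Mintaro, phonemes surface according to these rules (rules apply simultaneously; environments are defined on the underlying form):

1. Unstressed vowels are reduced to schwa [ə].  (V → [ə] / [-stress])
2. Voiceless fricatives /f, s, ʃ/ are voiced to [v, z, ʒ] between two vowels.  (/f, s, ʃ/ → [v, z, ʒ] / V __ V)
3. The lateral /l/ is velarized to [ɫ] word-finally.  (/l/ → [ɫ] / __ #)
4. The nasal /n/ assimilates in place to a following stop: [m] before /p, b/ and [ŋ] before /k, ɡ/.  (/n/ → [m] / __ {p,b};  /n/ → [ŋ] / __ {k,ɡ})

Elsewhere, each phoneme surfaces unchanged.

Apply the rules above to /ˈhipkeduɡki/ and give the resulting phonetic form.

/i/ (between /h/ and /p/): rule 1 targets it, but not in an unstressed syllable → unchanged [i].
/e/ (between /k/ and /d/) occurs in an unstressed syllable → [ə] by rule 1.
/u/ meets the environment for rule 1 (in an unstressed syllable) → [ə].
/i/ (word-final): in an unstressed syllable, so rule 1 applies → [ə].

[ˈhipkədəɡkə]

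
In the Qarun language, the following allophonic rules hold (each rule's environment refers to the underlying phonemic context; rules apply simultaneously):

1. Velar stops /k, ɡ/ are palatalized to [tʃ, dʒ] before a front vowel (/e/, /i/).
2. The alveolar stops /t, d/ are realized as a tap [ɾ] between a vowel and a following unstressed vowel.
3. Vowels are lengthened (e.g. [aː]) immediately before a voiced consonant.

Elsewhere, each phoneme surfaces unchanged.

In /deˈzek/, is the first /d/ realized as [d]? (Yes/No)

Yes

/d/ (word-initial) fails the environment for rule 2, so it stays [d].
The actual realization is [d], which matches [d].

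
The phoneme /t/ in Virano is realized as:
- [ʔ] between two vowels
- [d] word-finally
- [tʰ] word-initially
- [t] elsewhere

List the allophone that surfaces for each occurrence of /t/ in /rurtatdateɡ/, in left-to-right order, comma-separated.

Occurrence 1 (position 4): no conditioning environment matches → elsewhere allophone [t].
Occurrence 2 (position 6): no conditioning environment matches → elsewhere allophone [t].
Occurrence 3 (position 9): between two vowels → [ʔ].

[t], [t], [ʔ]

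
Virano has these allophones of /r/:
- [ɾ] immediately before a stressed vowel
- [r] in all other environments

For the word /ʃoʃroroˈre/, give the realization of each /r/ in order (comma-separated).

[r], [r], [ɾ]

Occurrence 1 (position 4): no conditioning environment matches → elsewhere allophone [r].
Occurrence 2 (position 6): no conditioning environment matches → elsewhere allophone [r].
Occurrence 3 (position 8): immediately before a stressed vowel → [ɾ].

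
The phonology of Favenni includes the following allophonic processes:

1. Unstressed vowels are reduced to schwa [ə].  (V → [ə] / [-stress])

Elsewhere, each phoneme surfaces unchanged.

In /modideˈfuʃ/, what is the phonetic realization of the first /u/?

[u]

/u/ (between /f/ and /ʃ/) is in the target of rule 1 but the environment (in an unstressed syllable) is not met → [u].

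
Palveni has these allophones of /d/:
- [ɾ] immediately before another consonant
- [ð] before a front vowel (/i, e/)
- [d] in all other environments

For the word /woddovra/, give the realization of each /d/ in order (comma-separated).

[ɾ], [d]

Occurrence 1 (position 3): immediately before another consonant → [ɾ].
Occurrence 2 (position 4): no conditioning environment matches → elsewhere allophone [d].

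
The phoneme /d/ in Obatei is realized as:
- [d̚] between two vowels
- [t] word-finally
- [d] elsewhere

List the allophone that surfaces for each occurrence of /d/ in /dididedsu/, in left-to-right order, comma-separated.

Occurrence 1 (position 1): no conditioning environment matches → elsewhere allophone [d].
Occurrence 2 (position 3): between two vowels → [d̚].
Occurrence 3 (position 5): between two vowels → [d̚].
Occurrence 4 (position 7): no conditioning environment matches → elsewhere allophone [d].

[d], [d̚], [d̚], [d]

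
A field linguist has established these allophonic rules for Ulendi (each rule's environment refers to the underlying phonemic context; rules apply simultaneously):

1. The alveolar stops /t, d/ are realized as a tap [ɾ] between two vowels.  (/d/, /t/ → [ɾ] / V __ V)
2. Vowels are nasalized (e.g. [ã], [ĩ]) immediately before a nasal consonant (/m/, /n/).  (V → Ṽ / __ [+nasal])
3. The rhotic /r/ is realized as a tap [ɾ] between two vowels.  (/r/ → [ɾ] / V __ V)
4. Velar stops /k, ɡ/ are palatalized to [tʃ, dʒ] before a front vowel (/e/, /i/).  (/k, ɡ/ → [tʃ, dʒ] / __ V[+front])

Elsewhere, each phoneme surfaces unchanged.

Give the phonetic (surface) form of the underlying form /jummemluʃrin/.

/j/ — not in any rule's target class → [j].
/u/ (between /j/ and /m/): before a nasal consonant, so rule 2 applies → [ũ].
/m/ — not in any rule's target class → [m].
/m/ — not in any rule's target class → [m].
/e/ (between /m/ and /m/) occurs before a nasal consonant → [ẽ] by rule 2.
/m/ (between /e/ and /l/): no rule targets it → [m].
/l/ stays [l].
/u/ (between /l/ and /ʃ/) is in the target of rule 2 but the environment (before a nasal consonant) is not met → [u].
/ʃ/ — not in any rule's target class → [ʃ].
/r/ (between /ʃ/ and /i/): rule 3 targets it, but not between two vowels → unchanged [r].
/i/ meets the environment for rule 2 (before a nasal consonant) → [ĩ].
/n/ stays [n].

[jũmmẽmluʃrĩn]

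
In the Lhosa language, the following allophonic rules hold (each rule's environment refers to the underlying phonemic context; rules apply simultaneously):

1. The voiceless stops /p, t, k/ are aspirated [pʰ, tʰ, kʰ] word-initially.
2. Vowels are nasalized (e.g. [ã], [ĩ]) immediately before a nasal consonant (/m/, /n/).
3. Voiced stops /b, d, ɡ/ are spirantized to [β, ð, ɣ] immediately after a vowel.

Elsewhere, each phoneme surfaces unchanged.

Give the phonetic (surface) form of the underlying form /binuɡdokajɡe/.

/b/ (word-initial) fails the environment for rule 3, so it stays [b].
Rule 2 applies to /i/ (between /b/ and /n/: before a nasal consonant) → [ĩ].
/u/ — between /n/ and /ɡ/; rule 2 does not apply here → [u].
Rule 3 applies to /ɡ/ (between /u/ and /d/: immediately after a vowel) → [ɣ].
/d/ (between /ɡ/ and /o/) is in the target of rule 3 but the environment (immediately after a vowel) is not met → [d].
/o/ — between /d/ and /k/; rule 2 does not apply here → [o].
/k/ (between /o/ and /a/) is in the target of rule 1 but the environment (word-initially) is not met → [k].
/a/ (between /k/ and /j/) fails the environment for rule 2, so it stays [a].
/ɡ/ (between /j/ and /e/) is in the target of rule 3 but the environment (immediately after a vowel) is not met → [ɡ].
/e/ (word-final): rule 2 targets it, but not before a nasal consonant → unchanged [e].

[bĩnuɣdokajɡe]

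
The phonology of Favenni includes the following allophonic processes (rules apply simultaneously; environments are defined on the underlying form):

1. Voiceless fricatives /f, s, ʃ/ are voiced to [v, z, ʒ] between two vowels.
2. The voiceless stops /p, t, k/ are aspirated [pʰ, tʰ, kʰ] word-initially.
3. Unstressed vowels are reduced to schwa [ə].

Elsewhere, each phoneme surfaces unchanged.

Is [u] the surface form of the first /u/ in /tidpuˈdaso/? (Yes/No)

/u/ (between /p/ and /d/): in an unstressed syllable, so rule 3 applies → [ə].
The actual realization is [ə], not [u].

No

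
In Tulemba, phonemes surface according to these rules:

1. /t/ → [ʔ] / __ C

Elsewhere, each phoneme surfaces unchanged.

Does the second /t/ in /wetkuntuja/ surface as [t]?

/t/ (between /n/ and /u/) fails the environment for rule 1, so it stays [t].
The actual realization is [t], which matches [t].

Yes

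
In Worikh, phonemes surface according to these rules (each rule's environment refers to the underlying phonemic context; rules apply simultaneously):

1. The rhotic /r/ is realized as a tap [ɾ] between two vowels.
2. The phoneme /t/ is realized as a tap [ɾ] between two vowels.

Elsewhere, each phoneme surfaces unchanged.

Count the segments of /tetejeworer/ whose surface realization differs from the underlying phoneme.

Segments that undergo a rule: /t/ → [ɾ] (rule 2); /r/ → [ɾ] (rule 1).
All other segments surface unchanged.

2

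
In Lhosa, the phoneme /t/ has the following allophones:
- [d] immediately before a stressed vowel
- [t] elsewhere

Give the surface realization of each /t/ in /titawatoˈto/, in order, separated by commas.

[t], [t], [t], [d]

Occurrence 1 (position 1): no conditioning environment matches → elsewhere allophone [t].
Occurrence 2 (position 3): no conditioning environment matches → elsewhere allophone [t].
Occurrence 3 (position 7): no conditioning environment matches → elsewhere allophone [t].
Occurrence 4 (position 9): immediately before a stressed vowel → [d].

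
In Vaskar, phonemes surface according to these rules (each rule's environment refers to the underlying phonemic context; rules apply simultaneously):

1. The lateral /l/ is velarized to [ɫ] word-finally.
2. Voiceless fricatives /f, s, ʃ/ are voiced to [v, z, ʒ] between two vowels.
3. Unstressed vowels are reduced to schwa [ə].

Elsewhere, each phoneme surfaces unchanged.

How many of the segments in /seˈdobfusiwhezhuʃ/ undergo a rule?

6

Segments that undergo a rule: /e/ → [ə] (rule 3); /u/ → [ə] (rule 3); /s/ → [z] (rule 2); /i/ → [ə] (rule 3); /e/ → [ə] (rule 3); /u/ → [ə] (rule 3).
All other segments surface unchanged.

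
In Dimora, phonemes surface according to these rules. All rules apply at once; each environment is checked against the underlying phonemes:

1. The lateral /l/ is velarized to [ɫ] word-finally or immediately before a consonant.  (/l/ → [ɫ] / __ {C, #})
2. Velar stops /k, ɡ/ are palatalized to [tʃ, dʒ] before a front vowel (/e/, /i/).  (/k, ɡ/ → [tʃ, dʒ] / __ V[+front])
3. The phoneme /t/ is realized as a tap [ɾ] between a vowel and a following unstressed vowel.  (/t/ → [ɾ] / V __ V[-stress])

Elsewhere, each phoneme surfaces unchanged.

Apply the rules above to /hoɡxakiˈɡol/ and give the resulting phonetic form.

/ɡ/ (between /o/ and /x/) fails the environment for rule 2, so it stays [ɡ].
/k/ meets the environment for rule 2 (before a front vowel) → [tʃ].
/ɡ/ (between /i/ and /o/) fails the environment for rule 2, so it stays [ɡ].
/l/ (word-final) occurs word-finally or immediately before a consonant → [ɫ] by rule 1.

[hoɡxatʃiˈɡoɫ]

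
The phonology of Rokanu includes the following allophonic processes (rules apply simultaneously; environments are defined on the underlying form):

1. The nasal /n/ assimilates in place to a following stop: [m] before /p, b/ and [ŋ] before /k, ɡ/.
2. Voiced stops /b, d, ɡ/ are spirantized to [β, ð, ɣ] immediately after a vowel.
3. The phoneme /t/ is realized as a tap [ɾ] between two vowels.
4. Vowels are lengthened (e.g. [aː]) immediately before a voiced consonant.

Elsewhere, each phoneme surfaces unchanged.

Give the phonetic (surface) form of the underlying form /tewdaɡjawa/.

[teːwdaːɣjaːwa]

/t/ (word-initial) fails the environment for rule 3, so it stays [t].
/e/ (between /t/ and /w/) occurs before a voiced consonant → [eː] by rule 4.
/w/ (between /e/ and /d/) is unaffected → [w].
/d/ (between /w/ and /a/) is in the target of rule 2 but the environment (immediately after a vowel) is not met → [d].
/a/ (between /d/ and /ɡ/) occurs before a voiced consonant → [aː] by rule 4.
/ɡ/ (between /a/ and /j/): immediately after a vowel, so rule 2 applies → [ɣ].
/j/ (between /ɡ/ and /a/): no rule targets it → [j].
/a/ — between /j/ and /w/, before a voiced consonant — surfaces as [aː] (rule 4).
/w/ (between /a/ and /a/) is unaffected → [w].
/a/ — word-final; rule 4 does not apply here → [a].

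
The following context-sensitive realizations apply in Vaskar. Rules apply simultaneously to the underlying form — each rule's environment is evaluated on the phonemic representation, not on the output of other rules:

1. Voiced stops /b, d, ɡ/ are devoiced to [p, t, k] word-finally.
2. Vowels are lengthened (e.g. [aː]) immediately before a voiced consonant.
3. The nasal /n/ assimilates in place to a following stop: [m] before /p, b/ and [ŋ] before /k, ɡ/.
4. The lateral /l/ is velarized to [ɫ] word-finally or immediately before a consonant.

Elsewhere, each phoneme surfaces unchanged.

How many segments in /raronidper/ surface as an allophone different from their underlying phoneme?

Segments that undergo a rule: /a/ → [aː] (rule 2); /o/ → [oː] (rule 2); /i/ → [iː] (rule 2); /e/ → [eː] (rule 2).
All other segments surface unchanged.

4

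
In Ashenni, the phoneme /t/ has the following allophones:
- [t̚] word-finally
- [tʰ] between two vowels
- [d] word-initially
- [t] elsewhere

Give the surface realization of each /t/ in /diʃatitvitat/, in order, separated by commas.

[tʰ], [t], [tʰ], [t̚]

Occurrence 1 (position 5): between two vowels → [tʰ].
Occurrence 2 (position 7): no conditioning environment matches → elsewhere allophone [t].
Occurrence 3 (position 10): between two vowels → [tʰ].
Occurrence 4 (position 12): word-finally → [t̚].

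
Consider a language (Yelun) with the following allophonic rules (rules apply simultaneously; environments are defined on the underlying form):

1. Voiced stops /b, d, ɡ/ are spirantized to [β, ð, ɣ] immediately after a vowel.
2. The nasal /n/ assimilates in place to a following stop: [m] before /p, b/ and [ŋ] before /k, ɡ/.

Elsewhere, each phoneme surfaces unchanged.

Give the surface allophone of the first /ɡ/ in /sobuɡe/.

/ɡ/ — between /u/ and /e/, immediately after a vowel — surfaces as [ɣ] (rule 1).

[ɣ]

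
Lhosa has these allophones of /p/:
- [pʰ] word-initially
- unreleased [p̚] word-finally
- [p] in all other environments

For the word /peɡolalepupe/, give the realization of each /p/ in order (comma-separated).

Occurrence 1 (position 1): word-initially → [pʰ].
Occurrence 2 (position 9): no conditioning environment matches → elsewhere allophone [p].
Occurrence 3 (position 11): no conditioning environment matches → elsewhere allophone [p].

[pʰ], [p], [p]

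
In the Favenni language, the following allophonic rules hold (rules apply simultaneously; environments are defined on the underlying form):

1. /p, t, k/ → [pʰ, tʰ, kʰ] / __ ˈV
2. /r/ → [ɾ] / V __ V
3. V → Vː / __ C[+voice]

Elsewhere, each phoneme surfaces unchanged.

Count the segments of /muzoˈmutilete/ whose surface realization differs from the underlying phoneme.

3

Segments that undergo a rule: /u/ → [uː] (rule 3); /o/ → [oː] (rule 3); /i/ → [iː] (rule 3).
All other segments surface unchanged.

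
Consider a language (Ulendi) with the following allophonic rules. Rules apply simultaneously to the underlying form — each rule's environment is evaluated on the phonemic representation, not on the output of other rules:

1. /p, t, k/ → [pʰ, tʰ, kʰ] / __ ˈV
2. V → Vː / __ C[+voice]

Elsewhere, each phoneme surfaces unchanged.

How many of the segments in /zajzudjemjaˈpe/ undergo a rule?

4

Segments that undergo a rule: /a/ → [aː] (rule 2); /u/ → [uː] (rule 2); /e/ → [eː] (rule 2); /p/ → [pʰ] (rule 1).
All other segments surface unchanged.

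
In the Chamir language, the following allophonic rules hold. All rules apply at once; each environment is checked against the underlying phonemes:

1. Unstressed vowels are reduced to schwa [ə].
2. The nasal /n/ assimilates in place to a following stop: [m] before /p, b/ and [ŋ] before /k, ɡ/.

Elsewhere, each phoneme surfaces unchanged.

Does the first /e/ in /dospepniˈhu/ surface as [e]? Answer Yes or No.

/e/ meets the environment for rule 1 (in an unstressed syllable) → [ə].
The actual realization is [ə], not [e].

No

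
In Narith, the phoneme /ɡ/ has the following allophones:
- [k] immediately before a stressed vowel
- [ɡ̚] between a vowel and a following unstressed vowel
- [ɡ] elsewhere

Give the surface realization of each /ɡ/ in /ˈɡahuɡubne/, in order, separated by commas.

Occurrence 1 (position 1): immediately before a stressed vowel → [k].
Occurrence 2 (position 5): between a vowel and a following unstressed vowel → [ɡ̚].

[k], [ɡ̚]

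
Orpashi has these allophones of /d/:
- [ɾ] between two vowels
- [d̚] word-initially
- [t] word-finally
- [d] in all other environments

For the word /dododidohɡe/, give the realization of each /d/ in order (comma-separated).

[d̚], [ɾ], [ɾ], [ɾ]

Occurrence 1 (position 1): word-initially → [d̚].
Occurrence 2 (position 3): between two vowels → [ɾ].
Occurrence 3 (position 5): between two vowels → [ɾ].
Occurrence 4 (position 7): between two vowels → [ɾ].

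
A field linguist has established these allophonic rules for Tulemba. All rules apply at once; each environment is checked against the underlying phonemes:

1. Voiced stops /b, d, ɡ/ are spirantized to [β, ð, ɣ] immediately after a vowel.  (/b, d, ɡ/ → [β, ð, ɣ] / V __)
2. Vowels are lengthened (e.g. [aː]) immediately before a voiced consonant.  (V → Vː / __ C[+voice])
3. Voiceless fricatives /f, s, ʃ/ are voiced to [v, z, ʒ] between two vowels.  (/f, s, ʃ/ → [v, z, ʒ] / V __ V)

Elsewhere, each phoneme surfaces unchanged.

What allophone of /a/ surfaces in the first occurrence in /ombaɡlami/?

[aː]

/a/ — between /b/ and /ɡ/, before a voiced consonant — surfaces as [aː] (rule 2).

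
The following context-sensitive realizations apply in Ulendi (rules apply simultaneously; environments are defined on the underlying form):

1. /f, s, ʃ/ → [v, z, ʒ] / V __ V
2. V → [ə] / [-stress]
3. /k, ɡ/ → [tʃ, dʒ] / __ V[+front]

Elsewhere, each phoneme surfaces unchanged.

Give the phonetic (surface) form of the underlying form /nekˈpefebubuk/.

/e/ meets the environment for rule 2 (in an unstressed syllable) → [ə].
/k/ (between /e/ and /p/) fails the environment for rule 3, so it stays [k].
/e/ (between /p/ and /f/): rule 2 targets it, but not in an unstressed syllable → unchanged [e].
/f/ meets the environment for rule 1 (between two vowels) → [v].
/e/ (between /f/ and /b/) occurs in an unstressed syllable → [ə] by rule 2.
/u/ (between /b/ and /b/) occurs in an unstressed syllable → [ə] by rule 2.
/u/ (between /b/ and /k/) occurs in an unstressed syllable → [ə] by rule 2.
/k/ (word-final): rule 3 targets it, but not before a front vowel → unchanged [k].

[nəkˈpevəbəbək]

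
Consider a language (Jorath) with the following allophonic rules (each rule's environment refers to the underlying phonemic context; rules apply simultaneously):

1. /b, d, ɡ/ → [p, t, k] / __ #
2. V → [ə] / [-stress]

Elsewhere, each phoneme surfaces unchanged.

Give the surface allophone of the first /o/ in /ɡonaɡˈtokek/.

/o/ — between /ɡ/ and /n/, in an unstressed syllable — surfaces as [ə] (rule 2).

[ə]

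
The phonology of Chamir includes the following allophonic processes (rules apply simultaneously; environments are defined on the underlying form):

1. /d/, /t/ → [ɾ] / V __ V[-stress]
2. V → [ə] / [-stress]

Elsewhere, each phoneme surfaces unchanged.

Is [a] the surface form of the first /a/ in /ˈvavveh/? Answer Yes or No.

/a/ — between /v/ and /v/; rule 2 does not apply here → [a].
The actual realization is [a], which matches [a].

Yes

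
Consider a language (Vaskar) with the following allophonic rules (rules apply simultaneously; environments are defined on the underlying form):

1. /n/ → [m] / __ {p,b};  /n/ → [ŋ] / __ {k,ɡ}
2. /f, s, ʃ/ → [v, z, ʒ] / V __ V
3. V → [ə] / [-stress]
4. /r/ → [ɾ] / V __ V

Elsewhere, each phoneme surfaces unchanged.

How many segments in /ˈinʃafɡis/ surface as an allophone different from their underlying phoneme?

Segments that undergo a rule: /a/ → [ə] (rule 3); /i/ → [ə] (rule 3).
All other segments surface unchanged.

2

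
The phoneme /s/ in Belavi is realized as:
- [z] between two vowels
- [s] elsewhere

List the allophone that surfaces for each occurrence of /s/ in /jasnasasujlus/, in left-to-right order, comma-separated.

Occurrence 1 (position 3): no conditioning environment matches → elsewhere allophone [s].
Occurrence 2 (position 6): between two vowels → [z].
Occurrence 3 (position 8): between two vowels → [z].
Occurrence 4 (position 13): no conditioning environment matches → elsewhere allophone [s].

[s], [z], [z], [s]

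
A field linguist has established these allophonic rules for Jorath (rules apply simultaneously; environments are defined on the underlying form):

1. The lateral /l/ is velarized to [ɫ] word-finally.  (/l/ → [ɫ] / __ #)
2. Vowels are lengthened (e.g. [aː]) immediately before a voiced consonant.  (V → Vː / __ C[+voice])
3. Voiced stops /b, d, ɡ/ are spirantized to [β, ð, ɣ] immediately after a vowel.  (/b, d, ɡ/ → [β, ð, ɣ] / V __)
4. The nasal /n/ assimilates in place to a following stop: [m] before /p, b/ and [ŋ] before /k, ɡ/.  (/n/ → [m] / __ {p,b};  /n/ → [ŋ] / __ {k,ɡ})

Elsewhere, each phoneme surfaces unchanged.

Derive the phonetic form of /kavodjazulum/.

/k/ (word-initial) is unaffected → [k].
/a/ (between /k/ and /v/): before a voiced consonant, so rule 2 applies → [aː].
/v/ stays [v].
/o/ (between /v/ and /d/) occurs before a voiced consonant → [oː] by rule 2.
/d/ — between /o/ and /j/, immediately after a vowel — surfaces as [ð] (rule 3).
/j/ — not in any rule's target class → [j].
Rule 2 applies to /a/ (between /j/ and /z/: before a voiced consonant) → [aː].
/z/ stays [z].
/u/ — between /z/ and /l/, before a voiced consonant — surfaces as [uː] (rule 2).
/l/ (between /u/ and /u/): rule 1 targets it, but not word-finally → unchanged [l].
/u/ (between /l/ and /m/): before a voiced consonant, so rule 2 applies → [uː].
/m/ stays [m].

[kaːvoːðjaːzuːluːm]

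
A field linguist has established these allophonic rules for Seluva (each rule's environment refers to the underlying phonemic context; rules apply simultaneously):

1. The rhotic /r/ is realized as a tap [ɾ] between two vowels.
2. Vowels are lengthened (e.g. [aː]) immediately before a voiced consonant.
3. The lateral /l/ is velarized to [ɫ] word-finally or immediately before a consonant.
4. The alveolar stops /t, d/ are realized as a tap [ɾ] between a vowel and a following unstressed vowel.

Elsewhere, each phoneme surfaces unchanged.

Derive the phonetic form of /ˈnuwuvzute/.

[ˈnuːwuːvzuɾe]

/n/ (word-initial): no rule targets it → [n].
Rule 2 applies to /u/ (between /n/ and /w/: before a voiced consonant) → [uː].
/w/ — not in any rule's target class → [w].
/u/ — between /w/ and /v/, before a voiced consonant — surfaces as [uː] (rule 2).
/v/ stays [v].
/z/ stays [z].
/u/ — between /z/ and /t/; rule 2 does not apply here → [u].
/t/ (between /u/ and /e/) occurs between a vowel and a following unstressed vowel → [ɾ] by rule 4.
/e/ — word-final; rule 2 does not apply here → [e].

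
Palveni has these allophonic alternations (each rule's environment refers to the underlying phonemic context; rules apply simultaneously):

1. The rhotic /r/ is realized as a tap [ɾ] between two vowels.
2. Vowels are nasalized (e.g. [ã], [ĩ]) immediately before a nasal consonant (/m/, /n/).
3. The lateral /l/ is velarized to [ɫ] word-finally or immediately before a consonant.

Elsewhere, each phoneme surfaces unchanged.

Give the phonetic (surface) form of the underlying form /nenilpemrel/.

[nẽniɫpẽmreɫ]

/n/ (word-initial) is unaffected → [n].
/e/ meets the environment for rule 2 (before a nasal consonant) → [ẽ].
/n/ (between /e/ and /i/) is unaffected → [n].
/i/ (between /n/ and /l/) fails the environment for rule 2, so it stays [i].
/l/ (between /i/ and /p/) occurs word-finally or immediately before a consonant → [ɫ] by rule 3.
/p/ stays [p].
Rule 2 applies to /e/ (between /p/ and /m/: before a nasal consonant) → [ẽ].
/m/ (between /e/ and /r/): no rule targets it → [m].
/r/ — between /m/ and /e/; rule 1 does not apply here → [r].
/e/ (between /r/ and /l/): rule 2 targets it, but not before a nasal consonant → unchanged [e].
/l/ meets the environment for rule 3 (word-finally or immediately before a consonant) → [ɫ].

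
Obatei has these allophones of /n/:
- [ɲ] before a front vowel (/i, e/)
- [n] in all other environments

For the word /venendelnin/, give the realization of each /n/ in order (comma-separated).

Occurrence 1 (position 3): before a front vowel (/i, e/) → [ɲ].
Occurrence 2 (position 5): no conditioning environment matches → elsewhere allophone [n].
Occurrence 3 (position 9): before a front vowel (/i, e/) → [ɲ].
Occurrence 4 (position 11): no conditioning environment matches → elsewhere allophone [n].

[ɲ], [n], [ɲ], [n]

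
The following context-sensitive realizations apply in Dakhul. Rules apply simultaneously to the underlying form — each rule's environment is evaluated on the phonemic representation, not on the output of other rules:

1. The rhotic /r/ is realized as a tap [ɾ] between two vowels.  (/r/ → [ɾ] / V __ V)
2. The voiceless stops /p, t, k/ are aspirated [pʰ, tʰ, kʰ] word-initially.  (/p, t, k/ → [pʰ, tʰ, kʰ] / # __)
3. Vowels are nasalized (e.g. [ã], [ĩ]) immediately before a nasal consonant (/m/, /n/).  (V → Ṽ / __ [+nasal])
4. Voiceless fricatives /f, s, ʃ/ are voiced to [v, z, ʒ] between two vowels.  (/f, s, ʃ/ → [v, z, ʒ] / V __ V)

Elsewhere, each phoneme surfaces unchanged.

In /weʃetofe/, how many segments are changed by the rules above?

2

Segments that undergo a rule: /ʃ/ → [ʒ] (rule 4); /f/ → [v] (rule 4).
All other segments surface unchanged.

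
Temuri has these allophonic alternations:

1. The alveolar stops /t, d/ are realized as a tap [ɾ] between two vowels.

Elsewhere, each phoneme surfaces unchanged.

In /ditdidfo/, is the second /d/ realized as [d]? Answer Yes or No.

/d/ (between /t/ and /i/): rule 1 targets it, but not between two vowels → unchanged [d].
The actual realization is [d], which matches [d].

Yes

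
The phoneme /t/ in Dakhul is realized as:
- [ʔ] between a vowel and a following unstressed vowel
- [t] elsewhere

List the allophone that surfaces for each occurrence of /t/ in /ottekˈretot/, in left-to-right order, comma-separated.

Occurrence 1 (position 2): no conditioning environment matches → elsewhere allophone [t].
Occurrence 2 (position 3): no conditioning environment matches → elsewhere allophone [t].
Occurrence 3 (position 8): between a vowel and a following unstressed vowel → [ʔ].
Occurrence 4 (position 10): no conditioning environment matches → elsewhere allophone [t].

[t], [t], [ʔ], [t]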